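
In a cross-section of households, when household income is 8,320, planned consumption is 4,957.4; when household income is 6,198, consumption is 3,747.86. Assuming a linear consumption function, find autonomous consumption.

a = 215

MPC = ΔC/ΔY = (4957.4 − 3747.86)/(8320 − 6198) = 1209.54/2122 = 0.57
a = C − MPC·Y = 3747.86 − 0.57(6198) = 3747.86 − 3532.86 = 215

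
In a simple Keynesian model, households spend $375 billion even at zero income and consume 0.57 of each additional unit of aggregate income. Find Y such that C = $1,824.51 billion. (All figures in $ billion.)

375 + 0.57Y = 1824.51
0.57Y = 1449.51, so Y = 1449.51/0.57 = 2543

Y = 2543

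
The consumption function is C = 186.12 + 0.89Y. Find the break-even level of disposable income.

Y = 1692

At break-even, C = Y: 186.12 + 0.89Y = Y
0.11Y = 186.12, so Y = 186.12/0.11 = 1692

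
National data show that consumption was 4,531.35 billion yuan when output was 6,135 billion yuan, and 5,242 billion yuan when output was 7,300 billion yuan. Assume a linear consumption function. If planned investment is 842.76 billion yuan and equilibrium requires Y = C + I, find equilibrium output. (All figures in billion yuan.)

MPC = (5242 − 4531.35)/(7300 − 6135) = 710.65/1165 = 0.61
a = 4531.35 − 0.61(6135) = 789
Equilibrium: Y = 789 + 0.61Y + 842.76
0.39Y = 1631.76, so Y = 1631.76/0.39 = 4184

Y = 4184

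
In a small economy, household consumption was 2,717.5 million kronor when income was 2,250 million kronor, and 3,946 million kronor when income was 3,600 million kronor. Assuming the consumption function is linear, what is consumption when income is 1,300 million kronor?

MPC = (3946 − 2717.5)/(3600 − 2250) = 1228.5/1350 = 0.91
a = 2717.5 − 0.91(2250) = 2717.5 − 2047.5 = 670
C = 670 + 0.91(1300) = 670 + 1183 = 1853

C = 1853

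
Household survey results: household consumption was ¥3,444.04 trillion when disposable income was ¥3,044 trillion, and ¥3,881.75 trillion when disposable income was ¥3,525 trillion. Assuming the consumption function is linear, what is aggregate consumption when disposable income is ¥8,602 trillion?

MPC = (3881.75 − 3444.04)/(3525 − 3044) = 437.71/481 = 0.91
a = 3444.04 − 0.91(3044) = 3444.04 − 2770.04 = 674
C = 674 + 0.91(8602) = 674 + 7827.82 = 8501.82

C = 8501.82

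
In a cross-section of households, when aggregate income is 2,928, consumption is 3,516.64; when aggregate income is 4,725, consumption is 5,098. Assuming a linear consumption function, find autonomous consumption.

MPC = ΔC/ΔY = (5098 − 3516.64)/(4725 − 2928) = 1581.36/1797 = 0.88
a = C − MPC·Y = 3516.64 − 0.88(2928) = 3516.64 − 2576.64 = 940

a = 940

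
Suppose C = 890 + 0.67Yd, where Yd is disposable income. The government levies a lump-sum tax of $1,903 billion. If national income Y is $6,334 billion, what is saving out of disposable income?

S = 572.23

Yd = Y − T = 6334 − 1903 = 4431
C = 890 + 0.67(4431) = 890 + 2968.77 = 3858.77
S = Yd − C = 4431 − 3858.77 = 572.23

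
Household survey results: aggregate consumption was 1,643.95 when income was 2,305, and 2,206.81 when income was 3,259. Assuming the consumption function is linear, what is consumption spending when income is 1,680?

MPC = (2206.81 − 1643.95)/(3259 − 2305) = 562.86/954 = 0.59
a = 1643.95 − 0.59(2305) = 1643.95 − 1359.95 = 284
C = 284 + 0.59(1680) = 284 + 991.2 = 1275.2

C = 1275.2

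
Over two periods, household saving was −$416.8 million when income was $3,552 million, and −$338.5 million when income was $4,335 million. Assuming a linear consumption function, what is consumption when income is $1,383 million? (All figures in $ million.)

MPS = ΔS/ΔY = (-338.5 − (-416.8))/(4335 − 3552) = 78.3/783 = 0.1
MPC = 1 − MPS = 0.9
Autonomous saving = -416.8 − 0.1(3552) = -772, so a = 772
C = 772 + 0.9(1383) = 772 + 1244.7 = 2016.7

C = 2016.7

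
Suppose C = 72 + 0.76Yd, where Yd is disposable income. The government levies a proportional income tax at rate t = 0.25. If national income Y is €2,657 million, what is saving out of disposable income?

Yd = (1 − 0.25)(2657) = 0.75(2657) = 1992.75
C = 72 + 0.76(1992.75) = 72 + 1514.49 = 1586.49
S = Yd − C = 1992.75 − 1586.49 = 406.26

S = 406.26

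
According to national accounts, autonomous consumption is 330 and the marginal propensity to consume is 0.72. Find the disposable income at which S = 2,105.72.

Y = 8699

S = Y − C = -330 + 0.28Y
-330 + 0.28Y = 2105.72, so 0.28Y = 2435.72 and Y = 8699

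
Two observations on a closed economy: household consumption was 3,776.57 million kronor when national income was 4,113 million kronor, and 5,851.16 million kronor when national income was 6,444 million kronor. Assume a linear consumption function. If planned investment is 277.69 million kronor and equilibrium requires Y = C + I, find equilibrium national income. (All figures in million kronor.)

MPC = (5851.16 − 3776.57)/(6444 − 4113) = 2074.59/2331 = 0.89
a = 3776.57 − 0.89(4113) = 116
Equilibrium: Y = 116 + 0.89Y + 277.69
0.11Y = 393.69, so Y = 393.69/0.11 = 3579

Y = 3579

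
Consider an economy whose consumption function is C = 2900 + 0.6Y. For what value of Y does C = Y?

At break-even, C = Y: 2900 + 0.6Y = Y
0.4Y = 2900, so Y = 2900/0.4 = 7250

Y = 7250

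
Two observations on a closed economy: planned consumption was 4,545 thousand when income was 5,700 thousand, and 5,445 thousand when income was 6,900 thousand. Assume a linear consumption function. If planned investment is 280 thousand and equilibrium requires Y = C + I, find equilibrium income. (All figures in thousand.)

MPC = (5445 − 4545)/(6900 − 5700) = 900/1200 = 0.75
a = 4545 − 0.75(5700) = 270
Equilibrium: Y = 270 + 0.75Y + 280
0.25Y = 550, so Y = 550/0.25 = 2200

Y = 2200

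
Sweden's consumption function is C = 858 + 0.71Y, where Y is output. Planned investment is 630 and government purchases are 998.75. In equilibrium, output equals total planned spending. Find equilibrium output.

Y = C + I + G = 858 + 0.71Y + 630 + 998.75
Y − 0.71Y = 2486.75
0.29Y = 2486.75, so Y = 2486.75/0.29 = 8575

Y = 8575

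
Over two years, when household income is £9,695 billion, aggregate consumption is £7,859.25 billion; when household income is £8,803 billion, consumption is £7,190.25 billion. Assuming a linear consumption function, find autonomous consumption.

MPC = ΔC/ΔY = (7859.25 − 7190.25)/(9695 − 8803) = 669/892 = 0.75
a = C − MPC·Y = 7190.25 − 0.75(8803) = 7190.25 − 6602.25 = 588

a = 588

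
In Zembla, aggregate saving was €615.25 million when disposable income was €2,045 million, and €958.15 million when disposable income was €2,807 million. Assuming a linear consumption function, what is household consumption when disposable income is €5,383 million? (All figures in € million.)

C = 3265.65

MPS = ΔS/ΔY = (958.15 − 615.25)/(2807 − 2045) = 342.9/762 = 0.45
MPC = 1 − MPS = 0.55
Autonomous saving = 615.25 − 0.45(2045) = -305, so a = 305
C = 305 + 0.55(5383) = 305 + 2960.65 = 3265.65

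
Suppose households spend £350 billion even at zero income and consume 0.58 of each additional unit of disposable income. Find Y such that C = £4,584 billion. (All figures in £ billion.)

350 + 0.58Y = 4584
0.58Y = 4234, so Y = 4234/0.58 = 7300

Y = 7300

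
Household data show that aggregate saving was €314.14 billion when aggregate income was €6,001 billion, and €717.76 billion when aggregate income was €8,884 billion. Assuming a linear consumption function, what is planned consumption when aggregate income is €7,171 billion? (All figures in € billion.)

MPS = ΔS/ΔY = (717.76 − 314.14)/(8884 − 6001) = 403.62/2883 = 0.14
MPC = 1 − MPS = 0.86
Autonomous saving = 314.14 − 0.14(6001) = -526, so a = 526
C = 526 + 0.86(7171) = 526 + 6167.06 = 6693.06

C = 6693.06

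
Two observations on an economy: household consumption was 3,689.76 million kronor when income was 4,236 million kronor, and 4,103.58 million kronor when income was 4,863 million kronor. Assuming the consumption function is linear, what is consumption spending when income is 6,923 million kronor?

C = 5463.18

MPC = (4103.58 − 3689.76)/(4863 − 4236) = 413.82/627 = 0.66
a = 3689.76 − 0.66(4236) = 3689.76 − 2795.76 = 894
C = 894 + 0.66(6923) = 894 + 4569.18 = 5463.18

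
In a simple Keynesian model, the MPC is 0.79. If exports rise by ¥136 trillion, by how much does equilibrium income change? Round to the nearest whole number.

The multiplier is 1/(1 − MPC) = 1/0.21.
ΔY = 136/0.21 = 647.62 ≈ 648

ΔY ≈ 648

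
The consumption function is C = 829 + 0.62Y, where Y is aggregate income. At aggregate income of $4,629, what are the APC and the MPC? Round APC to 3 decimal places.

MPC = 0.62 (the slope of the consumption function)
C = 829 + 0.62(4629) = 3698.98, so APC = 3698.98/4629 = 0.799

APC = 0.799; MPC = 0.62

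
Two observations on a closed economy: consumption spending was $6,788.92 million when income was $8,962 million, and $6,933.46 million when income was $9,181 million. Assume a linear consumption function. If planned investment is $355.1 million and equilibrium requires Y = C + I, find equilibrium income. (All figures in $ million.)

MPC = (6933.46 − 6788.92)/(9181 − 8962) = 144.54/219 = 0.66
a = 6788.92 − 0.66(8962) = 874
Equilibrium: Y = 874 + 0.66Y + 355.1
0.34Y = 1229.1, so Y = 1229.1/0.34 = 3615

Y = 3615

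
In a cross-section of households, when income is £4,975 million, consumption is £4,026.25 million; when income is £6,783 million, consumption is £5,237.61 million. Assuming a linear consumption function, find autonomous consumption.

MPC = ΔC/ΔY = (5237.61 − 4026.25)/(6783 − 4975) = 1211.36/1808 = 0.67
a = C − MPC·Y = 4026.25 − 0.67(4975) = 4026.25 − 3333.25 = 693

a = 693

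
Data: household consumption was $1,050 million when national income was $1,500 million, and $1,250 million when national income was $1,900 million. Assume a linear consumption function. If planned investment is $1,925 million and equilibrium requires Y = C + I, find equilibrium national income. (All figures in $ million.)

Y = 4450

MPC = (1250 − 1050)/(1900 − 1500) = 200/400 = 0.5
a = 1050 − 0.5(1500) = 300
Equilibrium: Y = 300 + 0.5Y + 1925
0.5Y = 2225, so Y = 2225/0.5 = 4450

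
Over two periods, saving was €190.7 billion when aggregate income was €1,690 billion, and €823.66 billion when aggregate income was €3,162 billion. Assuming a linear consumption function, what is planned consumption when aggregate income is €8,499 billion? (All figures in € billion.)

C = 5380.43

MPS = ΔS/ΔY = (823.66 − 190.7)/(3162 − 1690) = 632.96/1472 = 0.43
MPC = 1 − MPS = 0.57
Autonomous saving = 190.7 − 0.43(1690) = -536, so a = 536
C = 536 + 0.57(8499) = 536 + 4844.43 = 5380.43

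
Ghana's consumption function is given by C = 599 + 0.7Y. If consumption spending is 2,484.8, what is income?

Y = 2694

599 + 0.7Y = 2484.8
0.7Y = 1885.8, so Y = 1885.8/0.7 = 2694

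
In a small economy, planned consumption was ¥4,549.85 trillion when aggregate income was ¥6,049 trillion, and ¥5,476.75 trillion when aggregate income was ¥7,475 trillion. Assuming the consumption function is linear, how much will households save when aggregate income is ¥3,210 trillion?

S = 505.5

MPC = (5476.75 − 4549.85)/(7475 − 6049) = 926.9/1426 = 0.65
a = 4549.85 − 0.65(6049) = 4549.85 − 3931.85 = 618
C = 618 + 0.65(3210) = 2704.5
S = 3210 − 2704.5 = 505.5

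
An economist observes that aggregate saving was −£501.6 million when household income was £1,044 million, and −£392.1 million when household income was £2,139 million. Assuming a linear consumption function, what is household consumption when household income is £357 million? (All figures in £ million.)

C = 927.3

MPS = ΔS/ΔY = (-392.1 − (-501.6))/(2139 − 1044) = 109.5/1095 = 0.1
MPC = 1 − MPS = 0.9
Autonomous saving = -501.6 − 0.1(1044) = -606, so a = 606
C = 606 + 0.9(357) = 606 + 321.3 = 927.3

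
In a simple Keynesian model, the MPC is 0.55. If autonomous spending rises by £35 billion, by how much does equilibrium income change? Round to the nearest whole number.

The multiplier is 1/(1 − MPC) = 1/0.45.
ΔY = 35/0.45 = 77.78 ≈ 78

ΔY ≈ 78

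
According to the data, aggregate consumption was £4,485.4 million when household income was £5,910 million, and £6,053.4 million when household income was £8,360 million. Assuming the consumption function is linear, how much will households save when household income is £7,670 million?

S = 2058.2

MPC = (6053.4 − 4485.4)/(8360 − 5910) = 1568/2450 = 0.64
a = 4485.4 − 0.64(5910) = 4485.4 − 3782.4 = 703
C = 703 + 0.64(7670) = 5611.8
S = 7670 − 5611.8 = 2058.2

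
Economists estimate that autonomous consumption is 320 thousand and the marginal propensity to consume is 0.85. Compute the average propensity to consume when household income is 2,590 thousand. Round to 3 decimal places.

C = 320 + 0.85(2590) = 2521.5
APC = C/Y = 2521.5/2590 = 0.974

APC = 0.974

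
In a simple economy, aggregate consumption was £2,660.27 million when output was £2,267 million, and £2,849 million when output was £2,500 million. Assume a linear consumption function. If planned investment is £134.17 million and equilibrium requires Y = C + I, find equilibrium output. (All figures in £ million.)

Y = 5043

MPC = (2849 − 2660.27)/(2500 − 2267) = 188.73/233 = 0.81
a = 2660.27 − 0.81(2267) = 824
Equilibrium: Y = 824 + 0.81Y + 134.17
0.19Y = 958.17, so Y = 958.17/0.19 = 5043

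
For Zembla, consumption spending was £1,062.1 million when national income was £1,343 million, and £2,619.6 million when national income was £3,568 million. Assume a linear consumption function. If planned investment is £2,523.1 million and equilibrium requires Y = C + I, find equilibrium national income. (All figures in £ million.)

Y = 8817

MPC = (2619.6 − 1062.1)/(3568 − 1343) = 1557.5/2225 = 0.7
a = 1062.1 − 0.7(1343) = 122
Equilibrium: Y = 122 + 0.7Y + 2523.1
0.3Y = 2645.1, so Y = 2645.1/0.3 = 8817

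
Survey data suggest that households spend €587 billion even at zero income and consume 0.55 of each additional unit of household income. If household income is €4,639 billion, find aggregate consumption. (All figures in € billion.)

C = 587 + 0.55(4639) = 587 + 2551.45 = 3138.45

C = 3138.45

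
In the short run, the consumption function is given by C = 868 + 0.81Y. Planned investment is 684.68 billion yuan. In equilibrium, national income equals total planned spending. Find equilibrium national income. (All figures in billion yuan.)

Y = C + I = 868 + 0.81Y + 684.68
Y − 0.81Y = 1552.68
0.19Y = 1552.68, so Y = 1552.68/0.19 = 8172

Y = 8172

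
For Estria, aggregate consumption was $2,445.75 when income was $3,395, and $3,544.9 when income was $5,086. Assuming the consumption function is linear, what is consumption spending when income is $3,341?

MPC = (3544.9 − 2445.75)/(5086 − 3395) = 1099.15/1691 = 0.65
a = 2445.75 − 0.65(3395) = 2445.75 − 2206.75 = 239
C = 239 + 0.65(3341) = 239 + 2171.65 = 2410.65

C = 2410.65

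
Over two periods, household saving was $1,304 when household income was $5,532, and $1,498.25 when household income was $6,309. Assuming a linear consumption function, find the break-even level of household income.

Y = 316

MPS = ΔS/ΔY = (1498.25 − 1304)/(6309 − 5532) = 194.25/777 = 0.25
MPC = 1 − MPS = 0.75
From S(5532) = 1304: −a + 0.25(5532) = 1304, so a = 1383 − 1304 = 79
Break-even (S = 0): Y = a/MPS = 79/0.25 = 316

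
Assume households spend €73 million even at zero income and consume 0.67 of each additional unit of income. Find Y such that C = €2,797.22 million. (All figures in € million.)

73 + 0.67Y = 2797.22
0.67Y = 2724.22, so Y = 2724.22/0.67 = 4066

Y = 4066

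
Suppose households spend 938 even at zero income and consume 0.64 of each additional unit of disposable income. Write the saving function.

S = -938 + 0.36Y

S = Y − C = Y − (938 + 0.64Y) = -938 + (1 − 0.64)Y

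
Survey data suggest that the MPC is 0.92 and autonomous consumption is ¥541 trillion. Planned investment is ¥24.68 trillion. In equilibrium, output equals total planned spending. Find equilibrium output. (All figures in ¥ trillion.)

Y = C + I = 541 + 0.92Y + 24.68
Y − 0.92Y = 565.68
0.08Y = 565.68, so Y = 565.68/0.08 = 7071

Y = 7071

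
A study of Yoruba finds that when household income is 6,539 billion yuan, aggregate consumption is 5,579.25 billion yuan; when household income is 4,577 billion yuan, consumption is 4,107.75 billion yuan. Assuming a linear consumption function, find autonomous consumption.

a = 675

MPC = ΔC/ΔY = (5579.25 − 4107.75)/(6539 − 4577) = 1471.5/1962 = 0.75
a = C − MPC·Y = 4107.75 − 0.75(4577) = 4107.75 − 3432.75 = 675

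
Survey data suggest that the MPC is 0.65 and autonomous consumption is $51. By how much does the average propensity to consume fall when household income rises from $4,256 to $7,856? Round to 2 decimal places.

At Y = 4256: C = 51 + 0.65(4256) = 2817.4, APC = 2817.4/4256 = 0.662
At Y = 7856: C = 5157.4, APC = 5157.4/7856 = 0.656
Fall in APC = 0.662 − 0.656 = 0.006 ≈ 0.01

ΔAPC = 0.01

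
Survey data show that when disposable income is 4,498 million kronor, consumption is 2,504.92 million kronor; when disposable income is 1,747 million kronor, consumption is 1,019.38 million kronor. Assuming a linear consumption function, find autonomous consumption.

MPC = ΔC/ΔY = (2504.92 − 1019.38)/(4498 − 1747) = 1485.54/2751 = 0.54
a = C − MPC·Y = 1019.38 − 0.54(1747) = 1019.38 − 943.38 = 76

a = 76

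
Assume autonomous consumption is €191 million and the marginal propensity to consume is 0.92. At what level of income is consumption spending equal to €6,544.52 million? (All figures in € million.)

Y = 6906

191 + 0.92Y = 6544.52
0.92Y = 6353.52, so Y = 6353.52/0.92 = 6906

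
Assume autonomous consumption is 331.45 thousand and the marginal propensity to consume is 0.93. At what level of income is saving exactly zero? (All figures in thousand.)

At break-even, C = Y: 331.45 + 0.93Y = Y
0.07Y = 331.45, so Y = 331.45/0.07 = 4735

Y = 4735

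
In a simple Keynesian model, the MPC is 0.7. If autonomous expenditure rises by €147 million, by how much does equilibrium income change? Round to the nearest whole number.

The multiplier is 1/(1 − MPC) = 1/0.3.
ΔY = 147/0.3 = 490.00 ≈ 490

ΔY ≈ 490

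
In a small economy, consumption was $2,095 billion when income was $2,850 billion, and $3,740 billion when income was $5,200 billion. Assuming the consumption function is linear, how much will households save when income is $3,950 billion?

S = 1085

MPC = (3740 − 2095)/(5200 − 2850) = 1645/2350 = 0.7
a = 2095 − 0.7(2850) = 2095 − 1995 = 100
C = 100 + 0.7(3950) = 2865
S = 3950 − 2865 = 1085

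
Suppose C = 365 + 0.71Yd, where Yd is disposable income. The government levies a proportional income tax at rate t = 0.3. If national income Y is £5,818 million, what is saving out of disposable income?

S = 816.054

Yd = (1 − 0.3)(5818) = 0.7(5818) = 4072.6
C = 365 + 0.71(4072.6) = 365 + 2891.546 = 3256.546
S = Yd − C = 4072.6 − 3256.546 = 816.054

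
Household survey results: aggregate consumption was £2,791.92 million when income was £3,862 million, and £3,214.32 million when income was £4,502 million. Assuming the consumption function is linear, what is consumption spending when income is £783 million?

MPC = (3214.32 − 2791.92)/(4502 − 3862) = 422.4/640 = 0.66
a = 2791.92 − 0.66(3862) = 2791.92 − 2548.92 = 243
C = 243 + 0.66(783) = 243 + 516.78 = 759.78

C = 759.78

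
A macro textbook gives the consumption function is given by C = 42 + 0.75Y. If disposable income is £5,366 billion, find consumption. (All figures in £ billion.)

C = 42 + 0.75(5366) = 42 + 4024.5 = 4066.5

C = 4066.5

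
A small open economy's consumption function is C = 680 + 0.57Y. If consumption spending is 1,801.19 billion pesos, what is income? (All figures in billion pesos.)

680 + 0.57Y = 1801.19
0.57Y = 1121.19, so Y = 1121.19/0.57 = 1967

Y = 1967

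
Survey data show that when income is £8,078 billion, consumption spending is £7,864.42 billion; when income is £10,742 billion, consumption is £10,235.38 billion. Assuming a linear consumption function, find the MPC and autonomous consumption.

MPC = ΔC/ΔY = (10235.38 − 7864.42)/(10742 − 8078) = 2370.96/2664 = 0.89
a = C − MPC·Y = 7864.42 − 0.89(8078) = 7864.42 − 7189.42 = 675

MPC = 0.89; a = 675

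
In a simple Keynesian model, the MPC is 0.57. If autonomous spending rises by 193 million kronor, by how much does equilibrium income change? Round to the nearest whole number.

The multiplier is 1/(1 − MPC) = 1/0.43.
ΔY = 193/0.43 = 448.84 ≈ 449

ΔY ≈ 449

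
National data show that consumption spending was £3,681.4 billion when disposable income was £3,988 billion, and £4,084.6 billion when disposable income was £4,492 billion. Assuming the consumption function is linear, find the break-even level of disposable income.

Y = 2455

MPC = (4084.6 − 3681.4)/(4492 − 3988) = 403.2/504 = 0.8
a = 3681.4 − 0.8(3988) = 3681.4 − 3190.4 = 491
Break-even: Y = a/(1−MPC) = 491/0.2 = 2455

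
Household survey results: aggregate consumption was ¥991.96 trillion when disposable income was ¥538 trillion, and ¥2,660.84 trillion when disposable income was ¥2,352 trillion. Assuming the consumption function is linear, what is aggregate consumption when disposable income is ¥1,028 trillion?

C = 1442.76

MPC = (2660.84 − 991.96)/(2352 − 538) = 1668.88/1814 = 0.92
a = 991.96 − 0.92(538) = 991.96 − 494.96 = 497
C = 497 + 0.92(1028) = 497 + 945.76 = 1442.76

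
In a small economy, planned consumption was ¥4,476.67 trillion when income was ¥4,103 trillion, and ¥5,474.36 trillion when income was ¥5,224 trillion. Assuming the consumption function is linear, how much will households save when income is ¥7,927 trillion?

MPC = (5474.36 − 4476.67)/(5224 − 4103) = 997.69/1121 = 0.89
a = 4476.67 − 0.89(4103) = 4476.67 − 3651.67 = 825
C = 825 + 0.89(7927) = 7880.03
S = 7927 − 7880.03 = 46.97

S = 46.97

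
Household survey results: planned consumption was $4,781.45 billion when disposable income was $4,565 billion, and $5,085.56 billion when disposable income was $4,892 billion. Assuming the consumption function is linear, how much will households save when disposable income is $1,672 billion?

MPC = (5085.56 − 4781.45)/(4892 − 4565) = 304.11/327 = 0.93
a = 4781.45 − 0.93(4565) = 4781.45 − 4245.45 = 536
C = 536 + 0.93(1672) = 2090.96
S = 1672 − 2090.96 = -418.96

S = -418.96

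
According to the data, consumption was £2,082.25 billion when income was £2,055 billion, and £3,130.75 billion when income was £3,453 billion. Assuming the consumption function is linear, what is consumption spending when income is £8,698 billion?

MPC = (3130.75 − 2082.25)/(3453 − 2055) = 1048.5/1398 = 0.75
a = 2082.25 − 0.75(2055) = 2082.25 − 1541.25 = 541
C = 541 + 0.75(8698) = 541 + 6523.5 = 7064.5

C = 7064.5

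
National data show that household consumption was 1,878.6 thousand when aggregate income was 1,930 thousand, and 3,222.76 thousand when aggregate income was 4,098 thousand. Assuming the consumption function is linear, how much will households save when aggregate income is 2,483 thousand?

S = 261.54

MPC = (3222.76 − 1878.6)/(4098 − 1930) = 1344.16/2168 = 0.62
a = 1878.6 − 0.62(1930) = 1878.6 − 1196.6 = 682
C = 682 + 0.62(2483) = 2221.46
S = 2483 − 2221.46 = 261.54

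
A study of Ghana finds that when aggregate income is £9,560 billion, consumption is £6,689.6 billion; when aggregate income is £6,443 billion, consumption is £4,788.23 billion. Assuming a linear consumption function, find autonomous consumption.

a = 858

MPC = ΔC/ΔY = (6689.6 − 4788.23)/(9560 − 6443) = 1901.37/3117 = 0.61
a = C − MPC·Y = 4788.23 − 0.61(6443) = 4788.23 − 3930.23 = 858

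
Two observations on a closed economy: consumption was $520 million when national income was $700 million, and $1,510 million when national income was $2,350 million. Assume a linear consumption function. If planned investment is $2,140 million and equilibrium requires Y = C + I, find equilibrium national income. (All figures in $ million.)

MPC = (1510 − 520)/(2350 − 700) = 990/1650 = 0.6
a = 520 − 0.6(700) = 100
Equilibrium: Y = 100 + 0.6Y + 2140
0.4Y = 2240, so Y = 2240/0.4 = 5600

Y = 5600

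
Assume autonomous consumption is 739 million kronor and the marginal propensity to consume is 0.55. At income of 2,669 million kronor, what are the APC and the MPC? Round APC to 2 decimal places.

MPC = 0.55 (the slope of the consumption function)
C = 739 + 0.55(2669) = 2206.95, so APC = 2206.95/2669 = 0.83

APC = 0.83; MPC = 0.55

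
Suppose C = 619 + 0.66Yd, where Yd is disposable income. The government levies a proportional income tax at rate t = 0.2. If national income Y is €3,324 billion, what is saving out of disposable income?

Yd = (1 − 0.2)(3324) = 0.8(3324) = 2659.2
C = 619 + 0.66(2659.2) = 619 + 1755.072 = 2374.072
S = Yd − C = 2659.2 − 2374.072 = 285.128

S = 285.128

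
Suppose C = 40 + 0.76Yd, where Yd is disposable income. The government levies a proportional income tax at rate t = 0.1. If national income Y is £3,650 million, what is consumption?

Yd = (1 − 0.1)(3650) = 0.9(3650) = 3285
C = 40 + 0.76(3285) = 40 + 2496.6 = 2536.6

C = 2536.6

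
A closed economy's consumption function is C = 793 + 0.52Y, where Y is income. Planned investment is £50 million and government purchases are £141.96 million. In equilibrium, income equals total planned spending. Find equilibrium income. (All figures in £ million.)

Y = 2052

Y = C + I + G = 793 + 0.52Y + 50 + 141.96
Y − 0.52Y = 984.96
0.48Y = 984.96, so Y = 984.96/0.48 = 2052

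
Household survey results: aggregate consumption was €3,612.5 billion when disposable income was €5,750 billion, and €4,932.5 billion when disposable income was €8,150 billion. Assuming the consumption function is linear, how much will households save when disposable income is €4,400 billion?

S = 1530

MPC = (4932.5 − 3612.5)/(8150 − 5750) = 1320/2400 = 0.55
a = 3612.5 − 0.55(5750) = 3612.5 − 3162.5 = 450
C = 450 + 0.55(4400) = 2870
S = 4400 − 2870 = 1530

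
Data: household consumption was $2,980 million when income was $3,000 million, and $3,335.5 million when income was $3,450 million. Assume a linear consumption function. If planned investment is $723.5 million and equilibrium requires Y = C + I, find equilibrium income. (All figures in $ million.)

Y = 6350

MPC = (3335.5 − 2980)/(3450 − 3000) = 355.5/450 = 0.79
a = 2980 − 0.79(3000) = 610
Equilibrium: Y = 610 + 0.79Y + 723.5
0.21Y = 1333.5, so Y = 1333.5/0.21 = 6350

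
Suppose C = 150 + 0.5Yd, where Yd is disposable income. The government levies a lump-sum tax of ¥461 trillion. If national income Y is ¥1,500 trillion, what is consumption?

C = 669.5

Yd = Y − T = 1500 − 461 = 1039
C = 150 + 0.5(1039) = 150 + 519.5 = 669.5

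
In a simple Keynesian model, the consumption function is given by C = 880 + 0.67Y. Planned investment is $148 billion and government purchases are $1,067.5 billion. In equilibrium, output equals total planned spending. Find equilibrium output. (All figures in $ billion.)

Y = C + I + G = 880 + 0.67Y + 148 + 1067.5
Y − 0.67Y = 2095.5
0.33Y = 2095.5, so Y = 2095.5/0.33 = 6350

Y = 6350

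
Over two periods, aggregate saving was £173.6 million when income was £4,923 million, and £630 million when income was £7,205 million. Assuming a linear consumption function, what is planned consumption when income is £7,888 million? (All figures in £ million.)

C = 7121.4

MPS = ΔS/ΔY = (630 − 173.6)/(7205 − 4923) = 456.4/2282 = 0.2
MPC = 1 − MPS = 0.8
Autonomous saving = 173.6 − 0.2(4923) = -811, so a = 811
C = 811 + 0.8(7888) = 811 + 6310.4 = 7121.4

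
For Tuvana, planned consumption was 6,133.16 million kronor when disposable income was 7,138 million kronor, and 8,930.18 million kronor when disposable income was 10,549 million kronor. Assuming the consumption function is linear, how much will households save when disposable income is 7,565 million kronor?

MPC = (8930.18 − 6133.16)/(10549 − 7138) = 2797.02/3411 = 0.82
a = 6133.16 − 0.82(7138) = 6133.16 − 5853.16 = 280
C = 280 + 0.82(7565) = 6483.3
S = 7565 − 6483.3 = 1081.7

S = 1081.7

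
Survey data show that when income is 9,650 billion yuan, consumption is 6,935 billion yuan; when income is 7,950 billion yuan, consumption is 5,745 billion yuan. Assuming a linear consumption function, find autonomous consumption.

MPC = ΔC/ΔY = (6935 − 5745)/(9650 − 7950) = 1190/1700 = 0.7
a = C − MPC·Y = 5745 − 0.7(7950) = 5745 − 5565 = 180

a = 180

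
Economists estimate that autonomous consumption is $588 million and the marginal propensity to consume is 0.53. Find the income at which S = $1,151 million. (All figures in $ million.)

Y = 3700

S = Y − C = -588 + 0.47Y
-588 + 0.47Y = 1151, so 0.47Y = 1739 and Y = 3700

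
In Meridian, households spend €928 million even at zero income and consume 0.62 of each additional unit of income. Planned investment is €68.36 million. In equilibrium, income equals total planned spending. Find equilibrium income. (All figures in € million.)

Y = 2622

Y = C + I = 928 + 0.62Y + 68.36
Y − 0.62Y = 996.36
0.38Y = 996.36, so Y = 996.36/0.38 = 2622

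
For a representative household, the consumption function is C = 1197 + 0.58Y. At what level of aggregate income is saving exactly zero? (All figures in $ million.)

Y = 2850

At break-even, C = Y: 1197 + 0.58Y = Y
0.42Y = 1197, so Y = 1197/0.42 = 2850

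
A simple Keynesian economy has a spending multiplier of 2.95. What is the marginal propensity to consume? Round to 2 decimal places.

k = 1/(1 − MPC), so 1 − MPC = 1/k = 1/2.95 = 0.3390
MPC = 1 − 0.3390 = 0.66

MPC = 0.66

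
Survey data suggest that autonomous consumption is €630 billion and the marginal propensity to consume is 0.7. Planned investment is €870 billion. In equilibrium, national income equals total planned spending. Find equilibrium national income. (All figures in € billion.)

Y = 5000

Y = C + I = 630 + 0.7Y + 870
Y − 0.7Y = 1500
0.3Y = 1500, so Y = 1500/0.3 = 5000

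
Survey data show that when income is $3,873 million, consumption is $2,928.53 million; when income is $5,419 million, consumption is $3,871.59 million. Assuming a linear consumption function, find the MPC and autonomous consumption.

MPC = 0.61; a = 566

MPC = ΔC/ΔY = (3871.59 − 2928.53)/(5419 − 3873) = 943.06/1546 = 0.61
a = C − MPC·Y = 2928.53 − 0.61(3873) = 2928.53 − 2362.53 = 566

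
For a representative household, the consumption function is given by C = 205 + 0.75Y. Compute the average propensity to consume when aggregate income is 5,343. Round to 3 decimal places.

APC = 0.788

C = 205 + 0.75(5343) = 4212.25
APC = C/Y = 4212.25/5343 = 0.788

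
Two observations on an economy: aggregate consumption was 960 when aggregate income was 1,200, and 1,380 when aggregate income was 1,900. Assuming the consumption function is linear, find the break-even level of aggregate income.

MPC = (1380 − 960)/(1900 − 1200) = 420/700 = 0.6
a = 960 − 0.6(1200) = 960 − 720 = 240
Break-even: Y = a/(1−MPC) = 240/0.4 = 600

Y = 600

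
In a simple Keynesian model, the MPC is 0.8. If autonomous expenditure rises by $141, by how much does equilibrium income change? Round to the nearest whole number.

ΔY ≈ 705

The multiplier is 1/(1 − MPC) = 1/0.2.
ΔY = 141/0.2 = 705.00 ≈ 705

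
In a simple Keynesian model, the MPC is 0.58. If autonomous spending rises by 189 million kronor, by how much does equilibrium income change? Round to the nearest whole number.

ΔY ≈ 450

The multiplier is 1/(1 − MPC) = 1/0.42.
ΔY = 189/0.42 = 450.00 ≈ 450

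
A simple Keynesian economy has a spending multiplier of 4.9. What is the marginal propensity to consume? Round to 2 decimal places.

k = 1/(1 − MPC), so 1 − MPC = 1/k = 1/4.9 = 0.2041
MPC = 1 − 0.2041 = 0.80

MPC = 0.80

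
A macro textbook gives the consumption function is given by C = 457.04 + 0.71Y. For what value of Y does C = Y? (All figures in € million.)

Y = 1576

At break-even, C = Y: 457.04 + 0.71Y = Y
0.29Y = 457.04, so Y = 457.04/0.29 = 1576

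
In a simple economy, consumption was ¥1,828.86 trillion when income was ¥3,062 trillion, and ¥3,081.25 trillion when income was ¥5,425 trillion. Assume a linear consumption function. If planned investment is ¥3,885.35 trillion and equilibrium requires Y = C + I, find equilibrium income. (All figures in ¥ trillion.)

MPC = (3081.25 − 1828.86)/(5425 − 3062) = 1252.39/2363 = 0.53
a = 1828.86 − 0.53(3062) = 206
Equilibrium: Y = 206 + 0.53Y + 3885.35
0.47Y = 4091.35, so Y = 4091.35/0.47 = 8705

Y = 8705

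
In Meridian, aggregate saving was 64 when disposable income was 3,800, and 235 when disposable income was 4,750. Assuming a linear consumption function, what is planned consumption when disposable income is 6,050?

C = 5581

MPS = ΔS/ΔY = (235 − 64)/(4750 − 3800) = 171/950 = 0.18
MPC = 1 − MPS = 0.82
Autonomous saving = 64 − 0.18(3800) = -620, so a = 620
C = 620 + 0.82(6050) = 620 + 4961 = 5581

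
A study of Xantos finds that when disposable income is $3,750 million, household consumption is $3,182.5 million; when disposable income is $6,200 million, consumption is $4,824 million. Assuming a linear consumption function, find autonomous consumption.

MPC = ΔC/ΔY = (4824 − 3182.5)/(6200 − 3750) = 1641.5/2450 = 0.67
a = C − MPC·Y = 3182.5 − 0.67(3750) = 3182.5 − 2512.5 = 670

a = 670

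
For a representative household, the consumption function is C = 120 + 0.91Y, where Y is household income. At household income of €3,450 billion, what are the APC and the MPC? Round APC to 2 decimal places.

APC = 0.94; MPC = 0.91

MPC = 0.91 (the slope of the consumption function)
C = 120 + 0.91(3450) = 3259.5, so APC = 3259.5/3450 = 0.94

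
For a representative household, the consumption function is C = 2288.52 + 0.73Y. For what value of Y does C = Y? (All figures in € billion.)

At break-even, C = Y: 2288.52 + 0.73Y = Y
0.27Y = 2288.52, so Y = 2288.52/0.27 = 8476

Y = 8476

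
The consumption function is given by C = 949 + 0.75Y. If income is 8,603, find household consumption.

C = 949 + 0.75(8603) = 949 + 6452.25 = 7401.25

C = 7401.25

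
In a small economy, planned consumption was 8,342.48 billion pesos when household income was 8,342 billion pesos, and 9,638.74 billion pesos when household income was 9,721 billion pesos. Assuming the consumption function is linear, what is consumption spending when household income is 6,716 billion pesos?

MPC = (9638.74 − 8342.48)/(9721 − 8342) = 1296.26/1379 = 0.94
a = 8342.48 − 0.94(8342) = 8342.48 − 7841.48 = 501
C = 501 + 0.94(6716) = 501 + 6313.04 = 6814.04

C = 6814.04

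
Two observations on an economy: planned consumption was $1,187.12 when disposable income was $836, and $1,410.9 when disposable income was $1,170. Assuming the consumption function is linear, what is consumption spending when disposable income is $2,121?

MPC = (1410.9 − 1187.12)/(1170 − 836) = 223.78/334 = 0.67
a = 1187.12 − 0.67(836) = 1187.12 − 560.12 = 627
C = 627 + 0.67(2121) = 627 + 1421.07 = 2048.07

C = 2048.07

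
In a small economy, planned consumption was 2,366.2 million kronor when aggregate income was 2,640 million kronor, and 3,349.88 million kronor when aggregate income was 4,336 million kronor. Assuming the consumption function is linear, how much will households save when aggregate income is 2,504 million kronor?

S = 216.68

MPC = (3349.88 − 2366.2)/(4336 − 2640) = 983.68/1696 = 0.58
a = 2366.2 − 0.58(2640) = 2366.2 − 1531.2 = 835
C = 835 + 0.58(2504) = 2287.32
S = 2504 − 2287.32 = 216.68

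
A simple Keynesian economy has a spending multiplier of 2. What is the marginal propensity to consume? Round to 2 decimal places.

MPC = 0.50

k = 1/(1 − MPC), so 1 − MPC = 1/k = 1/2 = 0.5000
MPC = 1 − 0.5000 = 0.50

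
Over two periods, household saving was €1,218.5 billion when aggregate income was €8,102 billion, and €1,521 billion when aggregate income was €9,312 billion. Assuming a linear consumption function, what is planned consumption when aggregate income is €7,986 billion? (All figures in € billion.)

C = 6796.5

MPS = ΔS/ΔY = (1521 − 1218.5)/(9312 − 8102) = 302.5/1210 = 0.25
MPC = 1 − MPS = 0.75
Autonomous saving = 1218.5 − 0.25(8102) = -807, so a = 807
C = 807 + 0.75(7986) = 807 + 5989.5 = 6796.5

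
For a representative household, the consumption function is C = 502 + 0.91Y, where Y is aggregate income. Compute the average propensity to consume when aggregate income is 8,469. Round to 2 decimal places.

APC = 0.97

C = 502 + 0.91(8469) = 8208.79
APC = C/Y = 8208.79/8469 = 0.97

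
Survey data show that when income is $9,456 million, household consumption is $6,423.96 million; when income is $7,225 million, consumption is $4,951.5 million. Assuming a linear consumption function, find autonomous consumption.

MPC = ΔC/ΔY = (6423.96 − 4951.5)/(9456 − 7225) = 1472.46/2231 = 0.66
a = C − MPC·Y = 4951.5 − 0.66(7225) = 4951.5 − 4768.5 = 183

a = 183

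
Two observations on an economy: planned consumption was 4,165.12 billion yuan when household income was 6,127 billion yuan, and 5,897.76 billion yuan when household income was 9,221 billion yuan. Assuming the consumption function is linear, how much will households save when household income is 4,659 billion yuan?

MPC = (5897.76 − 4165.12)/(9221 − 6127) = 1732.64/3094 = 0.56
a = 4165.12 − 0.56(6127) = 4165.12 − 3431.12 = 734
C = 734 + 0.56(4659) = 3343.04
S = 4659 − 3343.04 = 1315.96

S = 1315.96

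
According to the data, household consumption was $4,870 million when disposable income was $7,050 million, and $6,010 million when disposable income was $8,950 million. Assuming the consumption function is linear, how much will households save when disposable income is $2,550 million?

MPC = (6010 − 4870)/(8950 − 7050) = 1140/1900 = 0.6
a = 4870 − 0.6(7050) = 4870 − 4230 = 640
C = 640 + 0.6(2550) = 2170
S = 2550 − 2170 = 380

S = 380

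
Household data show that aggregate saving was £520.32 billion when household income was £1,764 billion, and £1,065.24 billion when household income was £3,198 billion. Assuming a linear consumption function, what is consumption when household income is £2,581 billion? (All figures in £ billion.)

MPS = ΔS/ΔY = (1065.24 − 520.32)/(3198 − 1764) = 544.92/1434 = 0.38
MPC = 1 − MPS = 0.62
Autonomous saving = 520.32 − 0.38(1764) = -150, so a = 150
C = 150 + 0.62(2581) = 150 + 1600.22 = 1750.22

C = 1750.22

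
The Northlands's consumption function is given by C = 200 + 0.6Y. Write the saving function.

S = Y − C = Y − (200 + 0.6Y) = -200 + (1 − 0.6)Y

S = -200 + 0.4Y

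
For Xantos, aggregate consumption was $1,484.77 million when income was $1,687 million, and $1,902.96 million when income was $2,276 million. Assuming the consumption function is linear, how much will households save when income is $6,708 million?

MPC = (1902.96 − 1484.77)/(2276 − 1687) = 418.19/589 = 0.71
a = 1484.77 − 0.71(1687) = 1484.77 − 1197.77 = 287
C = 287 + 0.71(6708) = 5049.68
S = 6708 − 5049.68 = 1658.32

S = 1658.32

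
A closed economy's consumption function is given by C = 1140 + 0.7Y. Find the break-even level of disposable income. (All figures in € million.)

Y = 3800

At break-even, C = Y: 1140 + 0.7Y = Y
0.3Y = 1140, so Y = 1140/0.3 = 3800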